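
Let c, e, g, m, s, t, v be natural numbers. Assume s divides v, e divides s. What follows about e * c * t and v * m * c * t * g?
e * c * t divides v * m * c * t * g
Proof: e divides s and s divides v, hence e divides v. Then e divides v * m. Then e * c divides v * m * c. Then e * c * t divides v * m * c * t. Then e * c * t divides v * m * c * t * g.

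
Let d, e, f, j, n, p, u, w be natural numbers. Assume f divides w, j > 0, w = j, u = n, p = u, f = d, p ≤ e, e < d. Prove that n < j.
Since p = u and u = n, p = n. From p ≤ e, n ≤ e. e < d, so n < d. w = j and f divides w, hence f divides j. f = d, so d divides j. Since j > 0, d ≤ j. Since n < d, n < j.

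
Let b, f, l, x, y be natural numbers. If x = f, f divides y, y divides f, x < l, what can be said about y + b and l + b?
y + b < l + b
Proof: f divides y and y divides f, thus f = y. Since x = f, x = y. Since x < l, y < l. Then y + b < l + b.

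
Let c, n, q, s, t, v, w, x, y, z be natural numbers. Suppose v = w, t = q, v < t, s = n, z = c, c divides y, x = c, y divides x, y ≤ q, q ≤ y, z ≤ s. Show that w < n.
From t = q and v < t, v < q. x = c and y divides x, so y divides c. Since c divides y, c = y. z = c, so z = y. y ≤ q and q ≤ y, so y = q. Because z = y, z = q. Since z ≤ s, q ≤ s. Since s = n, q ≤ n. Since v < q, v < n. Because v = w, w < n.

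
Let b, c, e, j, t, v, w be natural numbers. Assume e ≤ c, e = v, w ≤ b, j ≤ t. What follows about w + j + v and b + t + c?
w + j + v ≤ b + t + c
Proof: w ≤ b and j ≤ t, so w + j ≤ b + t. From e = v and e ≤ c, v ≤ c. w + j ≤ b + t, so w + j + v ≤ b + t + c.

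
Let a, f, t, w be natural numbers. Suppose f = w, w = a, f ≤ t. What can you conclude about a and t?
a ≤ t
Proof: f = w and w = a, hence f = a. Because f ≤ t, a ≤ t.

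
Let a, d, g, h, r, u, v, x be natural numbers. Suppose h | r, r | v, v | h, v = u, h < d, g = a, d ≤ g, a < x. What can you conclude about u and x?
u < x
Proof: From h | r and r | v, h | v. v | h, so h = v. Because v = u, h = u. g = a and d ≤ g, hence d ≤ a. Since a < x, d < x. Since h < d, h < x. Since h = u, u < x.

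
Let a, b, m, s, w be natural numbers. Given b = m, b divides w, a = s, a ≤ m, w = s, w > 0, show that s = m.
a = s and a ≤ m, hence s ≤ m. b = m and b divides w, therefore m divides w. w > 0, so m ≤ w. Since w = s, m ≤ s. s ≤ m, so s = m.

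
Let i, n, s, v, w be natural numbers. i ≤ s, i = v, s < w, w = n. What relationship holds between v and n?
v < n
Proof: Because i ≤ s and s < w, i < w. w = n, so i < n. Since i = v, v < n.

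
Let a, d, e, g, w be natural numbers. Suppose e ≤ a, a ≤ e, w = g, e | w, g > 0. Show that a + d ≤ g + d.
e ≤ a and a ≤ e, so e = a. Because w = g and e | w, e | g. g > 0, so e ≤ g. e = a, so a ≤ g. Then a + d ≤ g + d.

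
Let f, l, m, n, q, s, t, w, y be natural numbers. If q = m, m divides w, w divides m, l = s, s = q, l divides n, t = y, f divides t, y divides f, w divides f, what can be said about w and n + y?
w divides n + y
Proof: m divides w and w divides m, therefore m = w. q = m, so q = w. l = s and s = q, so l = q. l divides n, so q divides n. q = w, so w divides n. t = y and f divides t, therefore f divides y. Since y divides f, f = y. Since w divides f, w divides y. From w divides n, w divides n + y.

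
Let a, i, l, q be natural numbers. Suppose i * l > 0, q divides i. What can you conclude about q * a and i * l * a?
q * a ≤ i * l * a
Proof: From q divides i, q divides i * l. i * l > 0, so q ≤ i * l. By multiplying by a non-negative, q * a ≤ i * l * a.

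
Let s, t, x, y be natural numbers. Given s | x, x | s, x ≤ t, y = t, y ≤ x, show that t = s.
s | x and x | s, hence s = x. y = t and y ≤ x, hence t ≤ x. Because x ≤ t, x = t. Because s = x, s = t. Then t = s.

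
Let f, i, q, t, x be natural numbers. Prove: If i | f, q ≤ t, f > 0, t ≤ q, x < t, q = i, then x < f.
Since t ≤ q and q ≤ t, t = q. Since q = i, t = i. From x < t, x < i. i | f and f > 0, therefore i ≤ f. Since x < i, x < f.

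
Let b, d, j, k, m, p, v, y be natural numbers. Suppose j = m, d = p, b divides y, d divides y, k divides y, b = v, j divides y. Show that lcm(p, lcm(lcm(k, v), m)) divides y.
Because d = p and d divides y, p divides y. From b = v and b divides y, v divides y. Since k divides y, lcm(k, v) divides y. From j = m and j divides y, m divides y. Since lcm(k, v) divides y, lcm(lcm(k, v), m) divides y. p divides y, so lcm(p, lcm(lcm(k, v), m)) divides y.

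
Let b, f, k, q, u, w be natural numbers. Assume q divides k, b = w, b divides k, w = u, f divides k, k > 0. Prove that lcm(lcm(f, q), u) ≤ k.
f divides k and q divides k, therefore lcm(f, q) divides k. Because b = w and w = u, b = u. b divides k, so u divides k. Since lcm(f, q) divides k, lcm(lcm(f, q), u) divides k. k > 0, so lcm(lcm(f, q), u) ≤ k.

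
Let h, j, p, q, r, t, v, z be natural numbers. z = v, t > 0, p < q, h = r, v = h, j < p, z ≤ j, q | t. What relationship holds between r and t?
r < t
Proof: Since z = v and v = h, z = h. Since h = r, z = r. z ≤ j, so r ≤ j. Because j < p and p < q, j < q. q | t and t > 0, hence q ≤ t. Since j < q, j < t. r ≤ j, so r < t.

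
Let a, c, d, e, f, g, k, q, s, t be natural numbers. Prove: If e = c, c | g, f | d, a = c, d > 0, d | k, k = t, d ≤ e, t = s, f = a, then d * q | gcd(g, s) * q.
f = a and a = c, therefore f = c. f | d and d > 0, hence f ≤ d. f = c, so c ≤ d. e = c and d ≤ e, so d ≤ c. Since c ≤ d, c = d. Since c | g, d | g. Since k = t and d | k, d | t. t = s, so d | s. Since d | g, d | gcd(g, s). Then d * q | gcd(g, s) * q.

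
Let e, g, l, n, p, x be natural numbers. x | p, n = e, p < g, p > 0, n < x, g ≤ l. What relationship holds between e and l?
e < l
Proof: n = e and n < x, so e < x. From x | p and p > 0, x ≤ p. e < x, so e < p. Because p < g and g ≤ l, p < l. Since e < p, e < l.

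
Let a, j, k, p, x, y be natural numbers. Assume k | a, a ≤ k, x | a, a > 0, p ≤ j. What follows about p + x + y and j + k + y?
p + x + y ≤ j + k + y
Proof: Because k | a and a > 0, k ≤ a. a ≤ k, so a = k. x | a and a > 0, therefore x ≤ a. a = k, so x ≤ k. Then x + y ≤ k + y. Since p ≤ j, p + x + y ≤ j + k + y.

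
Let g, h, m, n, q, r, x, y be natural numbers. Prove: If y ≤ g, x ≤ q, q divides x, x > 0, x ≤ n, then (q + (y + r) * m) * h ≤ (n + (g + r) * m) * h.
Because q divides x and x > 0, q ≤ x. Since x ≤ q, x = q. Since x ≤ n, q ≤ n. Because y ≤ g, y + r ≤ g + r. By multiplying by a non-negative, (y + r) * m ≤ (g + r) * m. q ≤ n, so q + (y + r) * m ≤ n + (g + r) * m. By multiplying by a non-negative, (q + (y + r) * m) * h ≤ (n + (g + r) * m) * h.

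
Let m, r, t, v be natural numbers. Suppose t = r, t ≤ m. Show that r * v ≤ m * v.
Because t = r and t ≤ m, r ≤ m. By multiplying by a non-negative, r * v ≤ m * v.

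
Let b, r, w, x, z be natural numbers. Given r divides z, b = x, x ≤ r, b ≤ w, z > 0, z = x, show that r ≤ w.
r divides z and z > 0, thus r ≤ z. z = x, so r ≤ x. Since x ≤ r, x = r. Because b = x, b = r. Since b ≤ w, r ≤ w.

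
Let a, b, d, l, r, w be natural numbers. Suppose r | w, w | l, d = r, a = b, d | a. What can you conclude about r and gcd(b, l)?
r | gcd(b, l)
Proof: a = b and d | a, thus d | b. d = r, so r | b. From r | w and w | l, r | l. From r | b, r | gcd(b, l).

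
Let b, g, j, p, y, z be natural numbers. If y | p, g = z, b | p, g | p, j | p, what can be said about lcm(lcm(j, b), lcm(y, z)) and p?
lcm(lcm(j, b), lcm(y, z)) | p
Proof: j | p and b | p, thus lcm(j, b) | p. g = z and g | p, thus z | p. y | p, so lcm(y, z) | p. lcm(j, b) | p, so lcm(lcm(j, b), lcm(y, z)) | p.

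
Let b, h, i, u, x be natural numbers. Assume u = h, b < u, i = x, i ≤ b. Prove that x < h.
i ≤ b and b < u, hence i < u. Because i = x, x < u. Since u = h, x < h.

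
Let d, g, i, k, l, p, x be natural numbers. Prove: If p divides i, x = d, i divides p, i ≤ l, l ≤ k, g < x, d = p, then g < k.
x = d and d = p, thus x = p. Since g < x, g < p. Because i divides p and p divides i, i = p. Because i ≤ l and l ≤ k, i ≤ k. i = p, so p ≤ k. Since g < p, g < k.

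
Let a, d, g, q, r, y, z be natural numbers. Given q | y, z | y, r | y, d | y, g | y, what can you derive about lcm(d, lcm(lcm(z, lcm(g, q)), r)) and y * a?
lcm(d, lcm(lcm(z, lcm(g, q)), r)) | y * a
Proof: Because g | y and q | y, lcm(g, q) | y. z | y, so lcm(z, lcm(g, q)) | y. r | y, so lcm(lcm(z, lcm(g, q)), r) | y. d | y, so lcm(d, lcm(lcm(z, lcm(g, q)), r)) | y. Then lcm(d, lcm(lcm(z, lcm(g, q)), r)) | y * a.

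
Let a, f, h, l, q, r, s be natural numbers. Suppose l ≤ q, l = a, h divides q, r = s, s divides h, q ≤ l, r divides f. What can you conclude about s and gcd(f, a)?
s divides gcd(f, a)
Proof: r = s and r divides f, thus s divides f. q ≤ l and l ≤ q, hence q = l. Since l = a, q = a. Since h divides q, h divides a. Since s divides h, s divides a. s divides f, so s divides gcd(f, a).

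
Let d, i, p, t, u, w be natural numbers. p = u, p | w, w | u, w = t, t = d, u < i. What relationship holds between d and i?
d < i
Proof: p = u and p | w, so u | w. w | u, so u = w. Since w = t, u = t. Since t = d, u = d. u < i, so d < i.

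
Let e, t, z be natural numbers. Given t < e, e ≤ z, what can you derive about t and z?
t < z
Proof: t < e and e ≤ z. By transitivity, t < z.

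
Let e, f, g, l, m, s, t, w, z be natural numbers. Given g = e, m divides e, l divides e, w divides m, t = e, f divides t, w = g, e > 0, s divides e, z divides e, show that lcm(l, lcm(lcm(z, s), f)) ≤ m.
From w = g and g = e, w = e. Since w divides m, e divides m. m divides e, so e = m. z divides e and s divides e, hence lcm(z, s) divides e. t = e and f divides t, thus f divides e. Because lcm(z, s) divides e, lcm(lcm(z, s), f) divides e. Since l divides e, lcm(l, lcm(lcm(z, s), f)) divides e. Since e > 0, lcm(l, lcm(lcm(z, s), f)) ≤ e. Because e = m, lcm(l, lcm(lcm(z, s), f)) ≤ m.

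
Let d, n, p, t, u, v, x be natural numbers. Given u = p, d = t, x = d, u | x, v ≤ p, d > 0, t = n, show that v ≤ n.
Since d = t and t = n, d = n. From x = d and u | x, u | d. d > 0, so u ≤ d. d = n, so u ≤ n. From u = p, p ≤ n. Since v ≤ p, v ≤ n.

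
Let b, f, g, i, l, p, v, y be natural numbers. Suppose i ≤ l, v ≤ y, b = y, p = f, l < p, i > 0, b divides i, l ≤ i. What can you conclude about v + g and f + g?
v + g < f + g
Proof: i ≤ l and l ≤ i, thus i = l. Because b divides i and i > 0, b ≤ i. Since b = y, y ≤ i. v ≤ y, so v ≤ i. Since i = l, v ≤ l. Since p = f and l < p, l < f. v ≤ l, so v < f. Then v + g < f + g.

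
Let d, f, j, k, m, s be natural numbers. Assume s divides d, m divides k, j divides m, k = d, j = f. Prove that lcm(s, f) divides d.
Because k = d and m divides k, m divides d. j divides m, so j divides d. j = f, so f divides d. Since s divides d, lcm(s, f) divides d.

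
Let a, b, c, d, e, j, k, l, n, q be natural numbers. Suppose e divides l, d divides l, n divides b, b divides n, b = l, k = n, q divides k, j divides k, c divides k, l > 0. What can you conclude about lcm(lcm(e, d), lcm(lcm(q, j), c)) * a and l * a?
lcm(lcm(e, d), lcm(lcm(q, j), c)) * a ≤ l * a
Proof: Because e divides l and d divides l, lcm(e, d) divides l. n divides b and b divides n, hence n = b. Since b = l, n = l. q divides k and j divides k, hence lcm(q, j) divides k. Because c divides k, lcm(lcm(q, j), c) divides k. Since k = n, lcm(lcm(q, j), c) divides n. Since n = l, lcm(lcm(q, j), c) divides l. Since lcm(e, d) divides l, lcm(lcm(e, d), lcm(lcm(q, j), c)) divides l. Because l > 0, lcm(lcm(e, d), lcm(lcm(q, j), c)) ≤ l. By multiplying by a non-negative, lcm(lcm(e, d), lcm(lcm(q, j), c)) * a ≤ l * a.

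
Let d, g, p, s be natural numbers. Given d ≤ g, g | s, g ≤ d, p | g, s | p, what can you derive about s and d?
s = d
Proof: s | p and p | g, so s | g. Since g | s, s = g. g ≤ d and d ≤ g, hence g = d. Since s = g, s = d.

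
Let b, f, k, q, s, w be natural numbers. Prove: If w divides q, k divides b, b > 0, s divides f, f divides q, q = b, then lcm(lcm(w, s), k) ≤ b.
s divides f and f divides q, thus s divides q. Because w divides q, lcm(w, s) divides q. q = b, so lcm(w, s) divides b. Since k divides b, lcm(lcm(w, s), k) divides b. Because b > 0, lcm(lcm(w, s), k) ≤ b.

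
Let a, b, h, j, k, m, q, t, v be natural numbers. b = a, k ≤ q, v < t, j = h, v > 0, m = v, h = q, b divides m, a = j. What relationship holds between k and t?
k < t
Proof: j = h and h = q, thus j = q. a = j, so a = q. From m = v and b divides m, b divides v. b = a, so a divides v. a = q, so q divides v. Since v > 0, q ≤ v. Since v < t, q < t. Since k ≤ q, k < t.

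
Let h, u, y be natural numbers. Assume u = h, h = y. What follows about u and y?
u = y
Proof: u = h and h = y. By transitivity, u = y.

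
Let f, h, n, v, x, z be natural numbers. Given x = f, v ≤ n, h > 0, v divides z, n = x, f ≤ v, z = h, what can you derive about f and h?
f ≤ h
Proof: Because n = x and x = f, n = f. Because v ≤ n, v ≤ f. f ≤ v, so v = f. From z = h and v divides z, v divides h. Because h > 0, v ≤ h. Because v = f, f ≤ h.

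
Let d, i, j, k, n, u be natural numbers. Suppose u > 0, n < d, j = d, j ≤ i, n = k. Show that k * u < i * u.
n = k and n < d, so k < d. j = d and j ≤ i, so d ≤ i. Since k < d, k < i. Since u > 0, by multiplying by a positive, k * u < i * u.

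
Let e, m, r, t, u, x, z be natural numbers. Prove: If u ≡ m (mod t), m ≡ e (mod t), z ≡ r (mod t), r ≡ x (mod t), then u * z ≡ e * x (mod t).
u ≡ m (mod t) and m ≡ e (mod t), therefore u ≡ e (mod t). z ≡ r (mod t) and r ≡ x (mod t), so z ≡ x (mod t). u ≡ e (mod t), so u * z ≡ e * x (mod t).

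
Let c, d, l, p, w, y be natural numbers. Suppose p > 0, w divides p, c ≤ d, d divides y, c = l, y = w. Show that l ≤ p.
Since c = l and c ≤ d, l ≤ d. y = w and d divides y, so d divides w. Since w divides p, d divides p. p > 0, so d ≤ p. Because l ≤ d, l ≤ p.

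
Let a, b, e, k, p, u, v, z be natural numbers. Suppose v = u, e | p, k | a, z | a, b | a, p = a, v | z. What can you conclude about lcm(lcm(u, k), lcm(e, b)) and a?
lcm(lcm(u, k), lcm(e, b)) | a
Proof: v | z and z | a, thus v | a. v = u, so u | a. k | a, so lcm(u, k) | a. p = a and e | p, therefore e | a. Since b | a, lcm(e, b) | a. From lcm(u, k) | a, lcm(lcm(u, k), lcm(e, b)) | a.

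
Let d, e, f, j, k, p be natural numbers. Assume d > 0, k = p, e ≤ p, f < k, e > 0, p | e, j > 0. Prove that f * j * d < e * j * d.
Since p | e and e > 0, p ≤ e. e ≤ p, so p = e. k = p and f < k, hence f < p. p = e, so f < e. Because j > 0, f * j < e * j. From d > 0, f * j * d < e * j * d.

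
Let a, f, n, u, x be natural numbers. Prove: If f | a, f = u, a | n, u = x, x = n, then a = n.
f = u and u = x, so f = x. x = n, so f = n. f | a, so n | a. a | n, so a = n.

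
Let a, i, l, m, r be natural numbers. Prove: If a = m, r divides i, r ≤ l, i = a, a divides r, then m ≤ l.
i = a and r divides i, hence r divides a. a divides r, so r = a. a = m, so r = m. r ≤ l, so m ≤ l.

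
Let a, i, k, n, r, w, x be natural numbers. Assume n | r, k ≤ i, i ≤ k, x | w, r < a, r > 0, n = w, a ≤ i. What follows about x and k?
x < k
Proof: i ≤ k and k ≤ i, hence i = k. From n = w and n | r, w | r. Because x | w, x | r. Since r > 0, x ≤ r. Because r < a and a ≤ i, r < i. Since x ≤ r, x < i. i = k, so x < k.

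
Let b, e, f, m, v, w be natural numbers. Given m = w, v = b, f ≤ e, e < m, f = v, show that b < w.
Since f ≤ e and e < m, f < m. Since m = w, f < w. f = v, so v < w. Since v = b, b < w.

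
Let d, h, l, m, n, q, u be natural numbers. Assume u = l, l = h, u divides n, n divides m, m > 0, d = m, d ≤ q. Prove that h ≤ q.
u = l and l = h, so u = h. u divides n and n divides m, therefore u divides m. m > 0, so u ≤ m. d = m and d ≤ q, therefore m ≤ q. u ≤ m, so u ≤ q. Since u = h, h ≤ q.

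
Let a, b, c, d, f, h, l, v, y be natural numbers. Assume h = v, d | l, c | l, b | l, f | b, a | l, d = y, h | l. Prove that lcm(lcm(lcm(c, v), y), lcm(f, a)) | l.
Since h = v and h | l, v | l. c | l, so lcm(c, v) | l. From d = y and d | l, y | l. Since lcm(c, v) | l, lcm(lcm(c, v), y) | l. Since f | b and b | l, f | l. a | l, so lcm(f, a) | l. lcm(lcm(c, v), y) | l, so lcm(lcm(lcm(c, v), y), lcm(f, a)) | l.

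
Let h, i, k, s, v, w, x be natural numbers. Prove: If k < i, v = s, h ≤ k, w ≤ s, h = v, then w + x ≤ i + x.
h = v and v = s, therefore h = s. Since h ≤ k, s ≤ k. Since w ≤ s, w ≤ k. k < i, so w < i. Then w + x < i + x. Then w + x ≤ i + x.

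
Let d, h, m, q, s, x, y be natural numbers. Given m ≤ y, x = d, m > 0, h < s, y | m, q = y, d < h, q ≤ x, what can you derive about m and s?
m < s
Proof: y | m and m > 0, hence y ≤ m. Since m ≤ y, y = m. q = y, so q = m. Because x = d and q ≤ x, q ≤ d. Since d < h, q < h. Since h < s, q < s. Since q = m, m < s.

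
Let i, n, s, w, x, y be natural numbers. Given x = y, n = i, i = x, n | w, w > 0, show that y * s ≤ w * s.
n = i and i = x, hence n = x. n | w, so x | w. x = y, so y | w. w > 0, so y ≤ w. Then y * s ≤ w * s.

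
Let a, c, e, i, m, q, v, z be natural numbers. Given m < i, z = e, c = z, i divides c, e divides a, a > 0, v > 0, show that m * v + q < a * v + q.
c = z and i divides c, therefore i divides z. Since z = e, i divides e. e divides a, so i divides a. Since a > 0, i ≤ a. Because m < i, m < a. Combining with v > 0, by multiplying by a positive, m * v < a * v. Then m * v + q < a * v + q.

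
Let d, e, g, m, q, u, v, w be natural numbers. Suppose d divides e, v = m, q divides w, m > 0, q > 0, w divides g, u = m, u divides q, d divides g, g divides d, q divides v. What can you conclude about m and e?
m divides e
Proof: v = m and q divides v, so q divides m. Since m > 0, q ≤ m. u = m and u divides q, so m divides q. Since q > 0, m ≤ q. q ≤ m, so q = m. From g divides d and d divides g, g = d. From q divides w and w divides g, q divides g. Since g = d, q divides d. d divides e, so q divides e. q = m, so m divides e.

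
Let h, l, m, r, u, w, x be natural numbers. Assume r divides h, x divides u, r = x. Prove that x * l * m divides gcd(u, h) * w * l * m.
r = x and r divides h, hence x divides h. Since x divides u, x divides gcd(u, h). Then x divides gcd(u, h) * w. Then x * l divides gcd(u, h) * w * l. Then x * l * m divides gcd(u, h) * w * l * m.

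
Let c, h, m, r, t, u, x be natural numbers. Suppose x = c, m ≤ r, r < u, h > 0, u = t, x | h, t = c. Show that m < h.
u = t and t = c, hence u = c. m ≤ r and r < u, hence m < u. Since u = c, m < c. Because x | h and h > 0, x ≤ h. Since x = c, c ≤ h. Since m < c, m < h.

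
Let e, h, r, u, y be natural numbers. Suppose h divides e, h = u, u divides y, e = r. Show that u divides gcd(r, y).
h = u and h divides e, thus u divides e. Since e = r, u divides r. Since u divides y, u divides gcd(r, y).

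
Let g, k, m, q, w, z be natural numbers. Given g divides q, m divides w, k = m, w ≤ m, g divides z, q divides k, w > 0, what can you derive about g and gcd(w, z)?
g divides gcd(w, z)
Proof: m divides w and w > 0, so m ≤ w. w ≤ m, so m = w. Since k = m, k = w. Since g divides q and q divides k, g divides k. From k = w, g divides w. Since g divides z, g divides gcd(w, z).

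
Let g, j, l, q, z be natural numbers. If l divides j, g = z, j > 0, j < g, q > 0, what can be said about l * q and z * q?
l * q < z * q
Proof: l divides j and j > 0, thus l ≤ j. From j < g, l < g. Because g = z, l < z. Since q > 0, by multiplying by a positive, l * q < z * q.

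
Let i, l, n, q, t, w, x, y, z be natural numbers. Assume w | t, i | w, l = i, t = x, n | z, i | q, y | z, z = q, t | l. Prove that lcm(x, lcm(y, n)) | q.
i | w and w | t, hence i | t. From l = i and t | l, t | i. i | t, so i = t. i | q, so t | q. t = x, so x | q. From y | z and n | z, lcm(y, n) | z. Since z = q, lcm(y, n) | q. Because x | q, lcm(x, lcm(y, n)) | q.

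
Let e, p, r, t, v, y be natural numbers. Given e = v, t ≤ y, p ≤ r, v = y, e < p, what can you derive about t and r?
t < r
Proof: From e = v and v = y, e = y. Since e < p, y < p. Because t ≤ y, t < p. p ≤ r, so t < r.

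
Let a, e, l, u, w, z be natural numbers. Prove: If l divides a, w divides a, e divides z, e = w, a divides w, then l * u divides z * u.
w divides a and a divides w, therefore w = a. e = w, so e = a. e divides z, so a divides z. Since l divides a, l divides z. Then l * u divides z * u.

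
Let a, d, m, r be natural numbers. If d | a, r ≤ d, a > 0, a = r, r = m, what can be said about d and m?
d = m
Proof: d | a and a > 0, hence d ≤ a. a = r, so d ≤ r. Since r ≤ d, d = r. From r = m, d = m.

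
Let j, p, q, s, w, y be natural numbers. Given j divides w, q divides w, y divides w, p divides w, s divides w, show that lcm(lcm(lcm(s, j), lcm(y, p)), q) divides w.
s divides w and j divides w, hence lcm(s, j) divides w. y divides w and p divides w, so lcm(y, p) divides w. lcm(s, j) divides w, so lcm(lcm(s, j), lcm(y, p)) divides w. Since q divides w, lcm(lcm(lcm(s, j), lcm(y, p)), q) divides w.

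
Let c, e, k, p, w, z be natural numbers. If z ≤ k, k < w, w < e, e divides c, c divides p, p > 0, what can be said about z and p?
z < p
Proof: z ≤ k and k < w, so z < w. Since w < e, z < e. Since e divides c and c divides p, e divides p. Since p > 0, e ≤ p. Since z < e, z < p.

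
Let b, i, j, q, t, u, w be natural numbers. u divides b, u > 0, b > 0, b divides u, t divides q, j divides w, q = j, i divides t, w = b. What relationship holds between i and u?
i divides u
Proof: From q = j and t divides q, t divides j. i divides t, so i divides j. b divides u and u > 0, therefore b ≤ u. Since u divides b and b > 0, u ≤ b. Since b ≤ u, b = u. Since w = b and j divides w, j divides b. Since b = u, j divides u. Since i divides j, i divides u.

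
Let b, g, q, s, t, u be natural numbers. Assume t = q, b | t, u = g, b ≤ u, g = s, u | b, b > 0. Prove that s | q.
u | b and b > 0, hence u ≤ b. b ≤ u, so b = u. Since u = g, b = g. Since g = s, b = s. t = q and b | t, so b | q. b = s, so s | q.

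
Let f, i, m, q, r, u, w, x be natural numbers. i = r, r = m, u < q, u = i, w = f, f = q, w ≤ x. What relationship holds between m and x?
m < x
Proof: Since u = i and i = r, u = r. w = f and f = q, hence w = q. Since w ≤ x, q ≤ x. Since u < q, u < x. u = r, so r < x. Since r = m, m < x.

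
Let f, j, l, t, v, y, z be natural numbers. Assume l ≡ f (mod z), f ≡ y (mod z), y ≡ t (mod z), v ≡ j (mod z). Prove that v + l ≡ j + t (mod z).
Because l ≡ f (mod z) and f ≡ y (mod z), l ≡ y (mod z). y ≡ t (mod z), so l ≡ t (mod z). v ≡ j (mod z), so v + l ≡ j + t (mod z).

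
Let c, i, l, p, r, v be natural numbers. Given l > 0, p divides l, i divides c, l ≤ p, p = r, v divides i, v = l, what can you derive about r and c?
r divides c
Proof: p divides l and l > 0, thus p ≤ l. l ≤ p, so l = p. p = r, so l = r. v = l and v divides i, thus l divides i. i divides c, so l divides c. l = r, so r divides c.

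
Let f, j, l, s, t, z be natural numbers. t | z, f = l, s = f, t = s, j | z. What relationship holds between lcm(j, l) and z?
lcm(j, l) | z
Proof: s = f and f = l, therefore s = l. t = s and t | z, so s | z. s = l, so l | z. j | z, so lcm(j, l) | z.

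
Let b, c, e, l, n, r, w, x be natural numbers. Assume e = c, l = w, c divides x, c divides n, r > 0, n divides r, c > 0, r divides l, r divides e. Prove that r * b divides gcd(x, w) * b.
c divides n and n divides r, thus c divides r. r > 0, so c ≤ r. e = c and r divides e, therefore r divides c. Since c > 0, r ≤ c. Since c ≤ r, c = r. Since c divides x, r divides x. From l = w and r divides l, r divides w. From r divides x, r divides gcd(x, w). Then r * b divides gcd(x, w) * b.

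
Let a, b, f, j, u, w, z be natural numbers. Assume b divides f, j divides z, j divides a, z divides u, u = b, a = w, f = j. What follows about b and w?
b divides w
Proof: u = b and z divides u, so z divides b. Because j divides z, j divides b. f = j and b divides f, hence b divides j. j divides b, so j = b. a = w and j divides a, thus j divides w. Since j = b, b divides w.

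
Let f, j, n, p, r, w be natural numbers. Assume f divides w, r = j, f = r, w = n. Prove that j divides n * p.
f = r and f divides w, hence r divides w. Since r = j, j divides w. w = n, so j divides n. Then j divides n * p.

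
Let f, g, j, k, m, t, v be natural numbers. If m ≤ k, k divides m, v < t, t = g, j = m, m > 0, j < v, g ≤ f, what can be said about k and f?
k < f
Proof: From k divides m and m > 0, k ≤ m. m ≤ k, so m = k. Since j = m, j = k. From t = g and v < t, v < g. From g ≤ f, v < f. Since j < v, j < f. Since j = k, k < f.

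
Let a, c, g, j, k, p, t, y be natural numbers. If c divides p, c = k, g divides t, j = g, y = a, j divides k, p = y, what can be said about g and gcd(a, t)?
g divides gcd(a, t)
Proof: From j = g and j divides k, g divides k. p = y and c divides p, hence c divides y. Since c = k, k divides y. Since y = a, k divides a. Since g divides k, g divides a. Because g divides t, g divides gcd(a, t).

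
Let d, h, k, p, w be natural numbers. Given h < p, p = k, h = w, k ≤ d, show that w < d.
p = k and h < p, thus h < k. Because h = w, w < k. k ≤ d, so w < d.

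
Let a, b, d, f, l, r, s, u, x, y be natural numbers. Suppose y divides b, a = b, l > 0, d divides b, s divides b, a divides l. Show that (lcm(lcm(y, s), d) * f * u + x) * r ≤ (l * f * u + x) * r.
From y divides b and s divides b, lcm(y, s) divides b. d divides b, so lcm(lcm(y, s), d) divides b. a = b and a divides l, so b divides l. lcm(lcm(y, s), d) divides b, so lcm(lcm(y, s), d) divides l. Since l > 0, lcm(lcm(y, s), d) ≤ l. By multiplying by a non-negative, lcm(lcm(y, s), d) * f ≤ l * f. By multiplying by a non-negative, lcm(lcm(y, s), d) * f * u ≤ l * f * u. Then lcm(lcm(y, s), d) * f * u + x ≤ l * f * u + x. By multiplying by a non-negative, (lcm(lcm(y, s), d) * f * u + x) * r ≤ (l * f * u + x) * r.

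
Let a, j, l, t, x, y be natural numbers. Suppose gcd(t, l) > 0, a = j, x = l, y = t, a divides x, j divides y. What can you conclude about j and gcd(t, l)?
j ≤ gcd(t, l)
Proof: Since y = t and j divides y, j divides t. a = j and a divides x, therefore j divides x. Since x = l, j divides l. j divides t, so j divides gcd(t, l). Since gcd(t, l) > 0, j ≤ gcd(t, l).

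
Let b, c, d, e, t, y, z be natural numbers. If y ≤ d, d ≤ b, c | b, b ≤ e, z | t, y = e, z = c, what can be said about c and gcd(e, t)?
c | gcd(e, t)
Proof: Since y ≤ d and d ≤ b, y ≤ b. Since y = e, e ≤ b. b ≤ e, so b = e. c | b, so c | e. z = c and z | t, hence c | t. c | e, so c | gcd(e, t).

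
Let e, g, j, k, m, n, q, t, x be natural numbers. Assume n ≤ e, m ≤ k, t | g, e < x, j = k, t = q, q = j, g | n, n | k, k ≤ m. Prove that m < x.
t = q and q = j, so t = j. Since j = k, t = k. t | g and g | n, hence t | n. Since t = k, k | n. Since n | k, n = k. Because k ≤ m and m ≤ k, k = m. From n = k, n = m. Since n ≤ e and e < x, n < x. Since n = m, m < x.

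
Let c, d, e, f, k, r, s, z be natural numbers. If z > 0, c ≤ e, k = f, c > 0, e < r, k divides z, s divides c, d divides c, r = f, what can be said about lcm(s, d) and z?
lcm(s, d) < z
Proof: From s divides c and d divides c, lcm(s, d) divides c. Because c > 0, lcm(s, d) ≤ c. c ≤ e and e < r, therefore c < r. Since r = f, c < f. k divides z and z > 0, therefore k ≤ z. Since k = f, f ≤ z. Since c < f, c < z. From lcm(s, d) ≤ c, lcm(s, d) < z.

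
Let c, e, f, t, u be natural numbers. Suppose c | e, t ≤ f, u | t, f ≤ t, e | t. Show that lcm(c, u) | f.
t ≤ f and f ≤ t, so t = f. From c | e and e | t, c | t. Since u | t, lcm(c, u) | t. Since t = f, lcm(c, u) | f.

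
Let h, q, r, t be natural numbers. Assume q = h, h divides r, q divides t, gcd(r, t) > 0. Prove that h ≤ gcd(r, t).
From q = h and q divides t, h divides t. Since h divides r, h divides gcd(r, t). Because gcd(r, t) > 0, h ≤ gcd(r, t).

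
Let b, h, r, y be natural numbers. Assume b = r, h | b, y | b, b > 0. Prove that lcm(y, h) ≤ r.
Because y | b and h | b, lcm(y, h) | b. b > 0, so lcm(y, h) ≤ b. Since b = r, lcm(y, h) ≤ r.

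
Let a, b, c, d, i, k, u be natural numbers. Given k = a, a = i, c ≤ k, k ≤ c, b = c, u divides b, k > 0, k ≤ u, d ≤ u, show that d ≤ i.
k = a and a = i, thus k = i. c ≤ k and k ≤ c, therefore c = k. b = c and u divides b, thus u divides c. Since c = k, u divides k. Since k > 0, u ≤ k. k ≤ u, so u = k. Since d ≤ u, d ≤ k. k = i, so d ≤ i.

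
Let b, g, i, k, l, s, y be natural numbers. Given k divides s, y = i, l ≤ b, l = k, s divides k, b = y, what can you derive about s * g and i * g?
s * g ≤ i * g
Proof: Since k divides s and s divides k, k = s. Since l = k, l = s. Since b = y and y = i, b = i. l ≤ b, so l ≤ i. l = s, so s ≤ i. By multiplying by a non-negative, s * g ≤ i * g.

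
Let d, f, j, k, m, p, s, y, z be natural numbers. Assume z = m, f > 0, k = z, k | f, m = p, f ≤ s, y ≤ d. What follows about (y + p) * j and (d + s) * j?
(y + p) * j ≤ (d + s) * j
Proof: k = z and z = m, therefore k = m. k | f, so m | f. Since f > 0, m ≤ f. m = p, so p ≤ f. Since f ≤ s, p ≤ s. y ≤ d, so y + p ≤ d + s. Then (y + p) * j ≤ (d + s) * j.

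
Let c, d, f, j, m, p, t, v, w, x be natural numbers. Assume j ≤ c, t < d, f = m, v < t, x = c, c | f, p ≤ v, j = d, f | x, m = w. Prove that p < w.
x = c and f | x, hence f | c. c | f, so c = f. Since f = m, c = m. m = w, so c = w. v < t and t < d, thus v < d. j = d and j ≤ c, hence d ≤ c. v < d, so v < c. c = w, so v < w. Since p ≤ v, p < w.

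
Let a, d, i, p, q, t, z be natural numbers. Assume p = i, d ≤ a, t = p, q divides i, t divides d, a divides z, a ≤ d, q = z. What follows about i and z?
i = z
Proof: Since t = p and p = i, t = i. d ≤ a and a ≤ d, hence d = a. Since t divides d, t divides a. t = i, so i divides a. a divides z, so i divides z. From q = z and q divides i, z divides i. Since i divides z, i = z.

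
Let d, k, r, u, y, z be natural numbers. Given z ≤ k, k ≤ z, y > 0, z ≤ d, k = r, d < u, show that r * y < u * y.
z ≤ k and k ≤ z, hence z = k. z ≤ d, so k ≤ d. Since d < u, k < u. k = r, so r < u. y > 0, so r * y < u * y.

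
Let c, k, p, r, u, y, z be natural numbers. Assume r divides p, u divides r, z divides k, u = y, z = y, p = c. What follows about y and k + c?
y divides k + c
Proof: Since z = y and z divides k, y divides k. From u = y and u divides r, y divides r. Since r divides p, y divides p. p = c, so y divides c. Since y divides k, y divides k + c.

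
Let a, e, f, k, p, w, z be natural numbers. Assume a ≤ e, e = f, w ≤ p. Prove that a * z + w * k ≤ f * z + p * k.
e = f and a ≤ e, therefore a ≤ f. By multiplying by a non-negative, a * z ≤ f * z. Because w ≤ p, by multiplying by a non-negative, w * k ≤ p * k. Since a * z ≤ f * z, a * z + w * k ≤ f * z + p * k.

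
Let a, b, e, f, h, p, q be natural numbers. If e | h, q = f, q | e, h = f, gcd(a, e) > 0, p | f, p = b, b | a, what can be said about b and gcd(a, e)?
b ≤ gcd(a, e)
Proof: Because q = f and q | e, f | e. h = f and e | h, hence e | f. f | e, so f = e. p | f, so p | e. p = b, so b | e. Since b | a, b | gcd(a, e). gcd(a, e) > 0, so b ≤ gcd(a, e).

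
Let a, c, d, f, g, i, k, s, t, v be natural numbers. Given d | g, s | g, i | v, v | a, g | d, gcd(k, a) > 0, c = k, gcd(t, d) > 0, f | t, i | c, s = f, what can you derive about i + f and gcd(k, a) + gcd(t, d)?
i + f ≤ gcd(k, a) + gcd(t, d)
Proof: Because c = k and i | c, i | k. i | v and v | a, therefore i | a. i | k, so i | gcd(k, a). Since gcd(k, a) > 0, i ≤ gcd(k, a). g | d and d | g, so g = d. s = f and s | g, so f | g. g = d, so f | d. Since f | t, f | gcd(t, d). gcd(t, d) > 0, so f ≤ gcd(t, d). From i ≤ gcd(k, a), i + f ≤ gcd(k, a) + gcd(t, d).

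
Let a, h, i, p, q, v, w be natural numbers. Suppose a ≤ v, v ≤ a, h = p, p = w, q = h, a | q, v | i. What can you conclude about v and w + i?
v | w + i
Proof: From a ≤ v and v ≤ a, a = v. h = p and p = w, therefore h = w. q = h and a | q, hence a | h. h = w, so a | w. Since a = v, v | w. From v | i, v | w + i.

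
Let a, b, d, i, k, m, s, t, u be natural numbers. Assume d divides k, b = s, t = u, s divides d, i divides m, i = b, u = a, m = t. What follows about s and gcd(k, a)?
s divides gcd(k, a)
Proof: s divides d and d divides k, thus s divides k. m = t and i divides m, so i divides t. Since t = u, i divides u. Since i = b, b divides u. u = a, so b divides a. b = s, so s divides a. s divides k, so s divides gcd(k, a).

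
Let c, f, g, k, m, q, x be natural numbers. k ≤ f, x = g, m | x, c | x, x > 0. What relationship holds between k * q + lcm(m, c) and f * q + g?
k * q + lcm(m, c) ≤ f * q + g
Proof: k ≤ f, therefore k * q ≤ f * q. m | x and c | x, hence lcm(m, c) | x. Since x > 0, lcm(m, c) ≤ x. x = g, so lcm(m, c) ≤ g. k * q ≤ f * q, so k * q + lcm(m, c) ≤ f * q + g.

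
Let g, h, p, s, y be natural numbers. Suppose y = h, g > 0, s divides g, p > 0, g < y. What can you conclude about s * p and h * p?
s * p < h * p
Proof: From s divides g and g > 0, s ≤ g. Since y = h and g < y, g < h. Since s ≤ g, s < h. Because p > 0, by multiplying by a positive, s * p < h * p.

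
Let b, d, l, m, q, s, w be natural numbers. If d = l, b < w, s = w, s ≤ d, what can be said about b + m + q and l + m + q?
b + m + q < l + m + q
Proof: s = w and s ≤ d, thus w ≤ d. b < w, so b < d. d = l, so b < l. Then b + m < l + m. Then b + m + q < l + m + q.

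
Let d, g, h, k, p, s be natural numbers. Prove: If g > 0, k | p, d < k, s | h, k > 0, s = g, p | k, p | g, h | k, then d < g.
p | k and k | p, therefore p = k. p | g and g > 0, therefore p ≤ g. Since p = k, k ≤ g. Because s | h and h | k, s | k. s = g, so g | k. Since k > 0, g ≤ k. Since k ≤ g, k = g. Since d < k, d < g.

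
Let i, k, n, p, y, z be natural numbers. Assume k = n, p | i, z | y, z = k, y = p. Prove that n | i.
z = k and k = n, thus z = n. y = p and z | y, thus z | p. Since p | i, z | i. From z = n, n | i.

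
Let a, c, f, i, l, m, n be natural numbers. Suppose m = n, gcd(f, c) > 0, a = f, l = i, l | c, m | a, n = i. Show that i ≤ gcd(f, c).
m = n and n = i, thus m = i. m | a, so i | a. Since a = f, i | f. Because l = i and l | c, i | c. Since i | f, i | gcd(f, c). Since gcd(f, c) > 0, i ≤ gcd(f, c).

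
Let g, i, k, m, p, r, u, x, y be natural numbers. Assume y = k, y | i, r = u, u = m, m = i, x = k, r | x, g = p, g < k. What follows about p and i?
p < i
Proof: y = k and y | i, so k | i. From r = u and u = m, r = m. m = i, so r = i. x = k and r | x, thus r | k. From r = i, i | k. k | i, so k = i. g = p and g < k, therefore p < k. Because k = i, p < i.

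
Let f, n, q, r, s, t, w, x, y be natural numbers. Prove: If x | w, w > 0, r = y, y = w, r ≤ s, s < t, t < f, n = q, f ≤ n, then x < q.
x | w and w > 0, hence x ≤ w. r = y and y = w, hence r = w. r ≤ s, so w ≤ s. From x ≤ w, x ≤ s. n = q and f ≤ n, hence f ≤ q. Because t < f, t < q. Since s < t, s < q. x ≤ s, so x < q.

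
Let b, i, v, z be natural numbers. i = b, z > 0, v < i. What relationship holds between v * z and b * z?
v * z < b * z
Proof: i = b and v < i, hence v < b. From z > 0, by multiplying by a positive, v * z < b * z.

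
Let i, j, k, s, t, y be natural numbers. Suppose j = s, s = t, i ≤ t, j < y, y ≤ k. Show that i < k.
j = s and s = t, thus j = t. j < y and y ≤ k, therefore j < k. Because j = t, t < k. Since i ≤ t, i < k.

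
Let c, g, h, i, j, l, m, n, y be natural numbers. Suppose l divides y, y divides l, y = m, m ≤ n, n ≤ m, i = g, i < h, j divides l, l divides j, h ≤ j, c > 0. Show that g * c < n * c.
Since l divides y and y divides l, l = y. From m ≤ n and n ≤ m, m = n. y = m, so y = n. Since l = y, l = n. i = g and i < h, hence g < h. j divides l and l divides j, so j = l. h ≤ j, so h ≤ l. Since g < h, g < l. l = n, so g < n. Since c > 0, by multiplying by a positive, g * c < n * c.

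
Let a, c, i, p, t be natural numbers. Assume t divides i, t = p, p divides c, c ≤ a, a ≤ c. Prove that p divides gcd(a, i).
c ≤ a and a ≤ c, so c = a. Since p divides c, p divides a. t = p and t divides i, thus p divides i. p divides a, so p divides gcd(a, i).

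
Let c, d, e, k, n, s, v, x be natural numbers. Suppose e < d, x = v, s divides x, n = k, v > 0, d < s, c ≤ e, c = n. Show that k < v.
c = n and n = k, so c = k. Since e < d and d < s, e < s. Since c ≤ e, c < s. Since c = k, k < s. Since x = v and s divides x, s divides v. Since v > 0, s ≤ v. k < s, so k < v.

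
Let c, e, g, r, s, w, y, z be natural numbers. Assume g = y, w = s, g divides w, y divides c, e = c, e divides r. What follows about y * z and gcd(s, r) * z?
y * z divides gcd(s, r) * z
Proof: w = s and g divides w, so g divides s. Since g = y, y divides s. e = c and e divides r, hence c divides r. Since y divides c, y divides r. Since y divides s, y divides gcd(s, r). Then y * z divides gcd(s, r) * z.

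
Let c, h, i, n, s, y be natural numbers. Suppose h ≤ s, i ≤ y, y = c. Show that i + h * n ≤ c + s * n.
y = c and i ≤ y, thus i ≤ c. h ≤ s. By multiplying by a non-negative, h * n ≤ s * n. Since i ≤ c, i + h * n ≤ c + s * n.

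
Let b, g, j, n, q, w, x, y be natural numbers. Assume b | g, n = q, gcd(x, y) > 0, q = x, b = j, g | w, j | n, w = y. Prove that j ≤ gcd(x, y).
n = q and q = x, therefore n = x. Since j | n, j | x. b = j and b | g, hence j | g. Because g | w, j | w. Because w = y, j | y. j | x, so j | gcd(x, y). Since gcd(x, y) > 0, j ≤ gcd(x, y).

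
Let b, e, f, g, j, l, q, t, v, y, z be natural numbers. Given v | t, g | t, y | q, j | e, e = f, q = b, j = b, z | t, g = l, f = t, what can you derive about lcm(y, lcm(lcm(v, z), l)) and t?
lcm(y, lcm(lcm(v, z), l)) | t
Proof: q = b and y | q, thus y | b. e = f and f = t, therefore e = t. j = b and j | e, so b | e. e = t, so b | t. Since y | b, y | t. Since v | t and z | t, lcm(v, z) | t. Since g = l and g | t, l | t. Because lcm(v, z) | t, lcm(lcm(v, z), l) | t. y | t, so lcm(y, lcm(lcm(v, z), l)) | t.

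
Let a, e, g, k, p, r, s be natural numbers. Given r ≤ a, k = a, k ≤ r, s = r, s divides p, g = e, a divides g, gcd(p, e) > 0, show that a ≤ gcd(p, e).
From k = a and k ≤ r, a ≤ r. r ≤ a, so r = a. From s = r and s divides p, r divides p. From r = a, a divides p. g = e and a divides g, thus a divides e. a divides p, so a divides gcd(p, e). Since gcd(p, e) > 0, a ≤ gcd(p, e).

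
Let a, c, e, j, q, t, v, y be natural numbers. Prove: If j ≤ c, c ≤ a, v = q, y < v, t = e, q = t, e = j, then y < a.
v = q and q = t, thus v = t. From t = e, v = e. Because e = j, v = j. y < v, so y < j. j ≤ c and c ≤ a, thus j ≤ a. Since y < j, y < a.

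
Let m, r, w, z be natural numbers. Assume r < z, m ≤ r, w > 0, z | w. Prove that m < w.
z | w and w > 0, hence z ≤ w. r < z, so r < w. Since m ≤ r, m < w.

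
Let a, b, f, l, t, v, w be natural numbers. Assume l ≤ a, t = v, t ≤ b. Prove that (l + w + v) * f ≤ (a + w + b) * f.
l ≤ a, so l + w ≤ a + w. Because t = v and t ≤ b, v ≤ b. Since l + w ≤ a + w, l + w + v ≤ a + w + b. Then (l + w + v) * f ≤ (a + w + b) * f.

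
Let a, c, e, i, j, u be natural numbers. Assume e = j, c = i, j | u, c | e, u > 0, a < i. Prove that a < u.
e = j and c | e, thus c | j. j | u, so c | u. Because c = i, i | u. Since u > 0, i ≤ u. a < i, so a < u.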